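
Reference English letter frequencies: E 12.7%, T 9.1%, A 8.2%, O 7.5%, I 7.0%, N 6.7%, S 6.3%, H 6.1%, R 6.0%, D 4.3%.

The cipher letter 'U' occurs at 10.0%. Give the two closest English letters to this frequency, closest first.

Step 1: Observed frequency of 'U' is 10.0%.
Step 2: Compute distances to each reference frequency and sort:
  T (9.1%): difference = 0.9% <-- BEST
  A (8.2%): difference = 1.8% <-- RUNNER-UP
  O (7.5%): difference = 2.5%
  E (12.7%): difference = 2.7%
  I (7.0%): difference = 3.0%
Step 3: Most likely is 'T' (9.1%, diff 0.9%); second most likely is 'A' (8.2%, diff 1.8%).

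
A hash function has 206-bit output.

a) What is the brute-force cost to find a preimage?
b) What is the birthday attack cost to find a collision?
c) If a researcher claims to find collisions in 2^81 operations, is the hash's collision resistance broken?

Step 1: Preimage resistance requires brute-force of 2^206 operations.
Step 2: Collision resistance (birthday bound) = 2^(206/2) = 2^103.
Step 3: The claimed attack costs 2^81 operations.
Step 4: Since 2^81 < 2^103, the claimed attack beats the generic birthday bound, so collision resistance is broken.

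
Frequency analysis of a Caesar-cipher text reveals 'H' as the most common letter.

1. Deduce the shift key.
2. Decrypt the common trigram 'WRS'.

Step 1: In English, 'E' is the most frequent letter (12.7%).
Step 2: The most frequent ciphertext letter is 'H' (position 7).
Step 3: Shift = (7 - 4) mod 26 = 3.
Step 4: Decrypt 'WRS' by shifting back 3:
  W -> T
  R -> O
  S -> P
Step 5: 'WRS' decrypts to 'TOP'.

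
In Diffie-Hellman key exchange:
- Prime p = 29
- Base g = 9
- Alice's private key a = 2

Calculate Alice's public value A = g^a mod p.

Step 1: A = g^a mod p = 9^2 mod 29.
  9^1 mod 29 = 9
  9^2 mod 29 = (9 * 9) mod 29 = 23
Result: A = 23.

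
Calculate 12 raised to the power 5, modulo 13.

Step 1: Compute 12^5 mod 13 step by step, reducing modulo 13 at each step.
  12^1 mod 13 = 12
  12^2 mod 13 = (12 * 12) mod 13 = 1
  12^3 mod 13 = (1 * 12) mod 13 = 12
  12^4 mod 13 = (12 * 12) mod 13 = 1
  12^5 mod 13 = (1 * 12) mod 13 = 12
Step 2: Result = 12.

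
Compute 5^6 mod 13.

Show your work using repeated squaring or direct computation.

Step 1: Compute 5^6 mod 13 step by step, reducing modulo 13 at each step.
  5^1 mod 13 = 5
  5^2 mod 13 = (5 * 5) mod 13 = 12
  5^3 mod 13 = (12 * 5) mod 13 = 8
  5^4 mod 13 = (8 * 5) mod 13 = 1
  5^5 mod 13 = (1 * 5) mod 13 = 5
  5^6 mod 13 = (5 * 5) mod 13 = 12
Step 2: Result = 12.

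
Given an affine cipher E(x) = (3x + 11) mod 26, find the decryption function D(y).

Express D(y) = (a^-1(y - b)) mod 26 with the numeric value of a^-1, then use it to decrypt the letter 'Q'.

Step 1: Find a^-1, the modular inverse of 3 mod 26.
Step 2: We need 3 * a^-1 = 1 (mod 26).
Step 3: 3 * 9 = 27 = 1 * 26 + 1, so a^-1 = 9.
Step 4: D(y) = 9(y - 11) mod 26.
Step 5: Apply to 'Q' (y = 16): D(16) = 9 * (16 - 11) mod 26 = 9 * 5 mod 26 = 19 -> 'T'.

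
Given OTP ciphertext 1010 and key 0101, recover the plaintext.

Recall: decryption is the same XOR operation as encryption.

Step 1: XOR ciphertext with key:
  Ciphertext: 1010
  Key:        0101
  XOR:        1111
Step 2: Plaintext = 1111 = 15 in decimal.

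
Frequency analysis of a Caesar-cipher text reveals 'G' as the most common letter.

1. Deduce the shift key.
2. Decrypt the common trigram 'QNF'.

Step 1: In English, 'E' is the most frequent letter (12.7%).
Step 2: The most frequent ciphertext letter is 'G' (position 6).
Step 3: Shift = (6 - 4) mod 26 = 2.
Step 4: Decrypt 'QNF' by shifting back 2:
  Q -> O
  N -> L
  F -> D
Step 5: 'QNF' decrypts to 'OLD'.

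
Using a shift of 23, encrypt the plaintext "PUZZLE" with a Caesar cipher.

Step 1: For each letter, shift forward by 23 positions (mod 26).
  P (position 15) -> position (15+23) mod 26 = 12 -> M
  U (position 20) -> position (20+23) mod 26 = 17 -> R
  Z (position 25) -> position (25+23) mod 26 = 22 -> W
  Z (position 25) -> position (25+23) mod 26 = 22 -> W
  L (position 11) -> position (11+23) mod 26 = 8 -> I
  E (position 4) -> position (4+23) mod 26 = 1 -> B
Result: MRWWIB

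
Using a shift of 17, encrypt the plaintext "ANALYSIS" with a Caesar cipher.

Step 1: For each letter, shift forward by 17 positions (mod 26).
  A (position 0) -> position (0+17) mod 26 = 17 -> R
  N (position 13) -> position (13+17) mod 26 = 4 -> E
  A (position 0) -> position (0+17) mod 26 = 17 -> R
  L (position 11) -> position (11+17) mod 26 = 2 -> C
  Y (position 24) -> position (24+17) mod 26 = 15 -> P
  S (position 18) -> position (18+17) mod 26 = 9 -> J
  I (position 8) -> position (8+17) mod 26 = 25 -> Z
  S (position 18) -> position (18+17) mod 26 = 9 -> J
Result: RERCPJZJ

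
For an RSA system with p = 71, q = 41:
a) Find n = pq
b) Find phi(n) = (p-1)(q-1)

Step 1: n = p * q = 71 * 41 = 2911.
Step 2: phi(n) = (p-1)(q-1) = 70 * 40 = 2800.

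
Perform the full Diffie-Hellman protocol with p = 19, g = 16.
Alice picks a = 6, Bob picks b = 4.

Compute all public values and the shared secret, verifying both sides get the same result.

Step 1: A = g^a mod p = 16^6 mod 19 = 7.
Step 2: B = g^b mod p = 16^4 mod 19 = 5.
Step 3: Alice computes s = B^a mod p = 5^6 mod 19 = 7.
Step 4: Bob computes s = A^b mod p = 7^4 mod 19 = 7.
Both sides agree: shared secret = 7.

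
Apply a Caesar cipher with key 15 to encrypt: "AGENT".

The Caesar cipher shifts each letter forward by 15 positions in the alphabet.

Step 1: For each letter, shift forward by 15 positions (mod 26).
  A (position 0) -> position (0+15) mod 26 = 15 -> P
  G (position 6) -> position (6+15) mod 26 = 21 -> V
  E (position 4) -> position (4+15) mod 26 = 19 -> T
  N (position 13) -> position (13+15) mod 26 = 2 -> C
  T (position 19) -> position (19+15) mod 26 = 8 -> I
Result: PVTCI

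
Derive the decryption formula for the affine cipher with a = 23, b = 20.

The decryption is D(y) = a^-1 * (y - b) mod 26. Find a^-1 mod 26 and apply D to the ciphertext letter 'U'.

Step 1: Find a^-1, the modular inverse of 23 mod 26.
Step 2: We need 23 * a^-1 = 1 (mod 26).
Step 3: 23 * 17 = 391 = 15 * 26 + 1, so a^-1 = 17.
Step 4: D(y) = 17(y - 20) mod 26.
Step 5: Apply to 'U' (y = 20): D(20) = 17 * (20 - 20) mod 26 = 17 * 0 mod 26 = 0 -> 'A'.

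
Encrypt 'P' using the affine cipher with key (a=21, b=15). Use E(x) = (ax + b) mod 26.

Step 1: Convert 'P' to number: x = 15.
Step 2: E(15) = (21 * 15 + 15) mod 26 = 330 mod 26 = 18.
Step 3: Convert 18 back to letter: S.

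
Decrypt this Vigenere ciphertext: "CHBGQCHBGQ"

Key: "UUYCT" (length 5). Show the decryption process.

Step 1: Key 'UUYCT' has length 5. Extended key: UUYCTUUYCT
Step 2: Decrypt each position:
  C(2) - U(20) = 8 = I
  H(7) - U(20) = 13 = N
  B(1) - Y(24) = 3 = D
  G(6) - C(2) = 4 = E
  Q(16) - T(19) = 23 = X
  C(2) - U(20) = 8 = I
  H(7) - U(20) = 13 = N
  B(1) - Y(24) = 3 = D
  G(6) - C(2) = 4 = E
  Q(16) - T(19) = 23 = X
Plaintext: INDEXINDEX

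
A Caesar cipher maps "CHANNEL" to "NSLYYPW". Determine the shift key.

Step 1: Compare first letters: C (position 2) -> N (position 13).
Step 2: Shift = (13 - 2) mod 26 = 11.
The shift value is 11.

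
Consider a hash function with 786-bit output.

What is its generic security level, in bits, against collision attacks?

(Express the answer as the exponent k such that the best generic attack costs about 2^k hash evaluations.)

Step 1: The hash has a 786-bit output.
Step 2: Collision resistance means it should be infeasible to find any x != y with h(x) = h(y).
By the birthday bound, a generic collision search succeeds after about sqrt(2^786) = 2^(786/2) = 2^393 evaluations.
Step 3: Security level = 393 bits.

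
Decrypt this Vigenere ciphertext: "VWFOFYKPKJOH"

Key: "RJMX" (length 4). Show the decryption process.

Step 1: Key 'RJMX' has length 4. Extended key: RJMXRJMXRJMX
Step 2: Decrypt each position:
  V(21) - R(17) = 4 = E
  W(22) - J(9) = 13 = N
  F(5) - M(12) = 19 = T
  O(14) - X(23) = 17 = R
  F(5) - R(17) = 14 = O
  Y(24) - J(9) = 15 = P
  K(10) - M(12) = 24 = Y
  P(15) - X(23) = 18 = S
  K(10) - R(17) = 19 = T
  J(9) - J(9) = 0 = A
  O(14) - M(12) = 2 = C
  H(7) - X(23) = 10 = K
Plaintext: ENTROPYSTACK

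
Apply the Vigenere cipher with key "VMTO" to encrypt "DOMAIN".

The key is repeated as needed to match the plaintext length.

Step 1: Repeat key to match plaintext length:
  Plaintext: DOMAIN
  Key:       VMTOVM
Step 2: Encrypt each letter:
  D(3) + V(21) = (3+21) mod 26 = 24 = Y
  O(14) + M(12) = (14+12) mod 26 = 0 = A
  M(12) + T(19) = (12+19) mod 26 = 5 = F
  A(0) + O(14) = (0+14) mod 26 = 14 = O
  I(8) + V(21) = (8+21) mod 26 = 3 = D
  N(13) + M(12) = (13+12) mod 26 = 25 = Z
Ciphertext: YAFODZ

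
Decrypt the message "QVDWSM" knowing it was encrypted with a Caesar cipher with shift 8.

Step 1: Reverse the shift by subtracting 8 from each letter position.
  Q (position 16) -> position (16-8) mod 26 = 8 -> I
  V (position 21) -> position (21-8) mod 26 = 13 -> N
  D (position 3) -> position (3-8) mod 26 = 21 -> V
  W (position 22) -> position (22-8) mod 26 = 14 -> O
  S (position 18) -> position (18-8) mod 26 = 10 -> K
  M (position 12) -> position (12-8) mod 26 = 4 -> E
Decrypted message: INVOKE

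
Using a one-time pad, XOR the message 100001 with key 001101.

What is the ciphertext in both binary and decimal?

Step 1: Write out the XOR operation bit by bit:
  Message: 100001
  Key:     001101
  XOR:     101100
Step 2: Convert to decimal: 101100 = 44.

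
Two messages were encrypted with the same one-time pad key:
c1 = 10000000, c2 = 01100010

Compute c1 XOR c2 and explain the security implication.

Step 1: c1 XOR c2 = (m1 XOR k) XOR (m2 XOR k).
Step 2: By XOR associativity/commutativity: = m1 XOR m2 XOR k XOR k = m1 XOR m2.
Step 3: 10000000 XOR 01100010 = 11100010 = 226.
Step 4: The key cancels out! An attacker learns m1 XOR m2 = 226, revealing the relationship between plaintexts.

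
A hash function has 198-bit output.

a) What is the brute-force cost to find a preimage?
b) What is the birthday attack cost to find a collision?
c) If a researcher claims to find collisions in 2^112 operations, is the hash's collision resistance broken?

Step 1: Preimage resistance requires brute-force of 2^198 operations.
Step 2: Collision resistance (birthday bound) = 2^(198/2) = 2^99.
Step 3: The claimed attack costs 2^112 operations.
Step 4: Since 2^112 >= 2^99, the claimed attack is no faster than the generic birthday attack, so this does not break collision resistance.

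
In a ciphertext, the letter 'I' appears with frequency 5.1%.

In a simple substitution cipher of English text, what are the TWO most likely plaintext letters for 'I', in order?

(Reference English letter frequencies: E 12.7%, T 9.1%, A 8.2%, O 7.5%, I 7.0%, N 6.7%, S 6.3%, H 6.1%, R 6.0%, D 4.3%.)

Step 1: Observed frequency of 'I' is 5.1%.
Step 2: Compute distances to each reference frequency and sort:
  D (4.3%): difference = 0.8% <-- BEST
  R (6.0%): difference = 0.9% <-- RUNNER-UP
  H (6.1%): difference = 1.0%
  S (6.3%): difference = 1.2%
  N (6.7%): difference = 1.6%
Step 3: Most likely is 'D' (4.3%, diff 0.8%); second most likely is 'R' (6.0%, diff 0.9%).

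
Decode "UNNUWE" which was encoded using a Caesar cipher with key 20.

Step 1: Reverse the shift by subtracting 20 from each letter position.
  U (position 20) -> position (20-20) mod 26 = 0 -> A
  N (position 13) -> position (13-20) mod 26 = 19 -> T
  N (position 13) -> position (13-20) mod 26 = 19 -> T
  U (position 20) -> position (20-20) mod 26 = 0 -> A
  W (position 22) -> position (22-20) mod 26 = 2 -> C
  E (position 4) -> position (4-20) mod 26 = 10 -> K
Decrypted message: ATTACK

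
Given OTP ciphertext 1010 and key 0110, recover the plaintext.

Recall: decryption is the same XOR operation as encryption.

Step 1: XOR ciphertext with key:
  Ciphertext: 1010
  Key:        0110
  XOR:        1100
Step 2: Plaintext = 1100 = 12 in decimal.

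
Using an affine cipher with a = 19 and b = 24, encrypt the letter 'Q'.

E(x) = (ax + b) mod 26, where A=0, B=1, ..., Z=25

Step 1: Convert 'Q' to number: x = 16.
Step 2: E(16) = (19 * 16 + 24) mod 26 = 328 mod 26 = 16.
Step 3: Convert 16 back to letter: Q.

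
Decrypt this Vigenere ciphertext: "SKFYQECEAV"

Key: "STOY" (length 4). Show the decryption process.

Step 1: Key 'STOY' has length 4. Extended key: STOYSTOYST
Step 2: Decrypt each position:
  S(18) - S(18) = 0 = A
  K(10) - T(19) = 17 = R
  F(5) - O(14) = 17 = R
  Y(24) - Y(24) = 0 = A
  Q(16) - S(18) = 24 = Y
  E(4) - T(19) = 11 = L
  C(2) - O(14) = 14 = O
  E(4) - Y(24) = 6 = G
  A(0) - S(18) = 8 = I
  V(21) - T(19) = 2 = C
Plaintext: ARRAYLOGIC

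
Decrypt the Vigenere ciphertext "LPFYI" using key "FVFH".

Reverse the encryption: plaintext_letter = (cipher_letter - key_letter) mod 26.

Step 1: Extend key: FVFHF
Step 2: Decrypt each letter (c - k) mod 26:
  L(11) - F(5) = (11-5) mod 26 = 6 = G
  P(15) - V(21) = (15-21) mod 26 = 20 = U
  F(5) - F(5) = (5-5) mod 26 = 0 = A
  Y(24) - H(7) = (24-7) mod 26 = 17 = R
  I(8) - F(5) = (8-5) mod 26 = 3 = D
Plaintext: GUARD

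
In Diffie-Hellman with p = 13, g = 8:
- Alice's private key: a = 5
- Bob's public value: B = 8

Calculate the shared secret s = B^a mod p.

Step 1: s = B^a mod p = 8^5 mod 13.
  8^1 mod 13 = 8
  8^2 mod 13 = (8 * 8) mod 13 = 12
  8^3 mod 13 = (12 * 8) mod 13 = 5
  8^4 mod 13 = (5 * 8) mod 13 = 1
  8^5 mod 13 = (1 * 8) mod 13 = 8
Result: shared secret = 8.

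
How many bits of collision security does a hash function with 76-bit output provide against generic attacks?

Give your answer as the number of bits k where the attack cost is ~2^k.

Step 1: The hash has a 76-bit output.
Step 2: Collision resistance means it should be infeasible to find any x != y with h(x) = h(y).
By the birthday bound, a generic collision search succeeds after about sqrt(2^76) = 2^(76/2) = 2^38 evaluations.
Step 3: Security level = 38 bits.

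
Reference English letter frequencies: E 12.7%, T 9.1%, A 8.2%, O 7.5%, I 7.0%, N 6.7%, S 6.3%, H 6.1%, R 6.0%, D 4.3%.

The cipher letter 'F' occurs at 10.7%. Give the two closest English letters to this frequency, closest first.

Step 1: Observed frequency of 'F' is 10.7%.
Step 2: Compute distances to each reference frequency and sort:
  T (9.1%): difference = 1.6% <-- BEST
  E (12.7%): difference = 2.0% <-- RUNNER-UP
  A (8.2%): difference = 2.5%
  O (7.5%): difference = 3.2%
  I (7.0%): difference = 3.7%
Step 3: Most likely is 'T' (9.1%, diff 1.6%); second most likely is 'E' (12.7%, diff 2.0%).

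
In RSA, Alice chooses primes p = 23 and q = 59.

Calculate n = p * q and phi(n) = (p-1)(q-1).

Step 1: n = p * q = 23 * 59 = 1357.
Step 2: phi(n) = (p-1)(q-1) = 22 * 58 = 1276.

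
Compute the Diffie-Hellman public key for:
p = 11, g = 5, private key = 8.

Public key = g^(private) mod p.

Step 1: A = g^a mod p = 5^8 mod 11.
  5^1 mod 11 = 5
  5^2 mod 11 = (5 * 5) mod 11 = 3
  5^3 mod 11 = (3 * 5) mod 11 = 4
  5^4 mod 11 = (4 * 5) mod 11 = 9
  5^5 mod 11 = (9 * 5) mod 11 = 1
  5^6 mod 11 = (1 * 5) mod 11 = 5
  5^7 mod 11 = (5 * 5) mod 11 = 3
  5^8 mod 11 = (3 * 5) mod 11 = 4
Result: A = 4.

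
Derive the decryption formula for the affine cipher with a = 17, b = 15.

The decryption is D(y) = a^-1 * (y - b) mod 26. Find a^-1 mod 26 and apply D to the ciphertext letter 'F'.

Step 1: Find a^-1, the modular inverse of 17 mod 26.
Step 2: We need 17 * a^-1 = 1 (mod 26).
Step 3: 17 * 23 = 391 = 15 * 26 + 1, so a^-1 = 23.
Step 4: D(y) = 23(y - 15) mod 26.
Step 5: Apply to 'F' (y = 5): D(5) = 23 * (5 - 15) mod 26 = 23 * -10 mod 26 = 4 -> 'E'.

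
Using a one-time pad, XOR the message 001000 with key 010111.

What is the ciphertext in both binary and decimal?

Step 1: Write out the XOR operation bit by bit:
  Message: 001000
  Key:     010111
  XOR:     011111
Step 2: Convert to decimal: 011111 = 31.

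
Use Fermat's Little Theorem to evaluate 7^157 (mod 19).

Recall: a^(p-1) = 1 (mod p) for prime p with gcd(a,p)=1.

Step 1: Since 19 is prime, by Fermat's Little Theorem: 7^18 = 1 (mod 19).
Step 2: Reduce exponent: 157 mod 18 = 13.
Step 3: So 7^157 = 7^13 (mod 19).
Step 4: 7^13 mod 19 = 7.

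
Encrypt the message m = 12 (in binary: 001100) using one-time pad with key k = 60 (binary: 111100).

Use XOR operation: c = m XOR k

Step 1: Write out the XOR operation bit by bit:
  Message: 001100
  Key:     111100
  XOR:     110000
Step 2: Convert to decimal: 110000 = 48.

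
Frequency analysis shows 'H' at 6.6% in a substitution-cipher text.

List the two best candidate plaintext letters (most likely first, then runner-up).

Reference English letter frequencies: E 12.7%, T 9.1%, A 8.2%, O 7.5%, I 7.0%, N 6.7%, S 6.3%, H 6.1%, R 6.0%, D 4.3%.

Step 1: Observed frequency of 'H' is 6.6%.
Step 2: Compute distances to each reference frequency and sort:
  N (6.7%): difference = 0.1% <-- BEST
  S (6.3%): difference = 0.3% <-- RUNNER-UP
  I (7.0%): difference = 0.4%
  H (6.1%): difference = 0.5%
  R (6.0%): difference = 0.6%
Step 3: Most likely is 'N' (6.7%, diff 0.1%); second most likely is 'S' (6.3%, diff 0.3%).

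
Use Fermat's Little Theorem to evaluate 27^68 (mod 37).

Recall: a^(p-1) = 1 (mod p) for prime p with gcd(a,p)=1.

Step 1: Since 37 is prime, by Fermat's Little Theorem: 27^36 = 1 (mod 37).
Step 2: Reduce exponent: 68 mod 36 = 32.
Step 3: So 27^68 = 27^32 (mod 37).
Step 4: 27^32 mod 37 = 26.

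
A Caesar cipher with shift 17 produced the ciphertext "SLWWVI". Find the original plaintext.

Step 1: Reverse the shift by subtracting 17 from each letter position.
  S (position 18) -> position (18-17) mod 26 = 1 -> B
  L (position 11) -> position (11-17) mod 26 = 20 -> U
  W (position 22) -> position (22-17) mod 26 = 5 -> F
  W (position 22) -> position (22-17) mod 26 = 5 -> F
  V (position 21) -> position (21-17) mod 26 = 4 -> E
  I (position 8) -> position (8-17) mod 26 = 17 -> R
Decrypted message: BUFFER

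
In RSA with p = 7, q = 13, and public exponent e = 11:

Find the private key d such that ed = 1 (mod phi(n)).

Step 1: n = 7 * 13 = 91.
Step 2: phi(n) = 6 * 12 = 72.
Step 3: Find d such that 11 * d = 1 (mod 72).
Step 4: d = 11^(-1) mod 72 = 59.
Verification: 11 * 59 = 649 = 9 * 72 + 1.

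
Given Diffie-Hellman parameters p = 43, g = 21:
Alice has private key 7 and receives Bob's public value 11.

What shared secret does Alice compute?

Step 1: s = B^a mod p = 11^7 mod 43.
  11^1 mod 43 = 11
  11^2 mod 43 = (11 * 11) mod 43 = 35
  11^3 mod 43 = (35 * 11) mod 43 = 41
  11^4 mod 43 = (41 * 11) mod 43 = 21
  11^5 mod 43 = (21 * 11) mod 43 = 16
  11^6 mod 43 = (16 * 11) mod 43 = 4
  11^7 mod 43 = (4 * 11) mod 43 = 1
Result: shared secret = 1.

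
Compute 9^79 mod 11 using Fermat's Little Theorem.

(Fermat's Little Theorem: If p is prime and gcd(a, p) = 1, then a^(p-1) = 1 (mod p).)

Step 1: Since 11 is prime, by Fermat's Little Theorem: 9^10 = 1 (mod 11).
Step 2: Reduce exponent: 79 mod 10 = 9.
Step 3: So 9^79 = 9^9 (mod 11).
Step 4: 9^9 mod 11 = 5.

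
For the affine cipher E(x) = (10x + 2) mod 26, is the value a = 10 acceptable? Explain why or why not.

Step 1: Compute gcd(10, 26).
Step 2: gcd(10, 26) = 2.
Since gcd = 2 != 1, 10 shares a common factor with 26, so it cannot be used.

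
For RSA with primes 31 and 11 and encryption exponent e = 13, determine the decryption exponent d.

Step 1: n = 31 * 11 = 341.
Step 2: phi(n) = 30 * 10 = 300.
Step 3: Find d such that 13 * d = 1 (mod 300).
Step 4: d = 13^(-1) mod 300 = 277.
Verification: 13 * 277 = 3601 = 12 * 300 + 1.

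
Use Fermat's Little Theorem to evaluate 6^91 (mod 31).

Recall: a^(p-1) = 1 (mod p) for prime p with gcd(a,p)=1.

Step 1: Since 31 is prime, by Fermat's Little Theorem: 6^30 = 1 (mod 31).
Step 2: Reduce exponent: 91 mod 30 = 1.
Step 3: So 6^91 = 6^1 (mod 31).
Step 4: 6^1 mod 31 = 6.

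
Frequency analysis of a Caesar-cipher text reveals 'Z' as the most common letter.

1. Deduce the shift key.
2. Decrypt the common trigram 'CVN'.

Step 1: In English, 'E' is the most frequent letter (12.7%).
Step 2: The most frequent ciphertext letter is 'Z' (position 25).
Step 3: Shift = (25 - 4) mod 26 = 21.
Step 4: Decrypt 'CVN' by shifting back 21:
  C -> H
  V -> A
  N -> S
Step 5: 'CVN' decrypts to 'HAS'.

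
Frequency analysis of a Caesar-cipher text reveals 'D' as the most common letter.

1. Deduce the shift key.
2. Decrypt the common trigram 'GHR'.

Step 1: In English, 'E' is the most frequent letter (12.7%).
Step 2: The most frequent ciphertext letter is 'D' (position 3).
Step 3: Shift = (3 - 4) mod 26 = 25.
Step 4: Decrypt 'GHR' by shifting back 25:
  G -> H
  H -> I
  R -> S
Step 5: 'GHR' decrypts to 'HIS'.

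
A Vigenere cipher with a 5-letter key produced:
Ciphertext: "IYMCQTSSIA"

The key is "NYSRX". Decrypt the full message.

Step 1: Key 'NYSRX' has length 5. Extended key: NYSRXNYSRX
Step 2: Decrypt each position:
  I(8) - N(13) = 21 = V
  Y(24) - Y(24) = 0 = A
  M(12) - S(18) = 20 = U
  C(2) - R(17) = 11 = L
  Q(16) - X(23) = 19 = T
  T(19) - N(13) = 6 = G
  S(18) - Y(24) = 20 = U
  S(18) - S(18) = 0 = A
  I(8) - R(17) = 17 = R
  A(0) - X(23) = 3 = D
Plaintext: VAULTGUARD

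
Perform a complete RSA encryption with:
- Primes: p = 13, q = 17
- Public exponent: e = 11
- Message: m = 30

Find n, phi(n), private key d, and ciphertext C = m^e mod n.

Step 1: n = 13 * 17 = 221.
Step 2: phi(n) = (13-1)(17-1) = 12 * 16 = 192.
Step 3: Find d = 11^(-1) mod 192 = 35.
  Verify: 11 * 35 = 385 = 1 (mod 192).
Step 4: C = 30^11 mod 221 = 140.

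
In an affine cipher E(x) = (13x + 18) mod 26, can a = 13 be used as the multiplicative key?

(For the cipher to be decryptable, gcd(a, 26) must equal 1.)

Step 1: Compute gcd(13, 26).
Step 2: gcd(13, 26) = 13.
Since gcd = 13 != 1, 13 shares a common factor with 26, so it cannot be used.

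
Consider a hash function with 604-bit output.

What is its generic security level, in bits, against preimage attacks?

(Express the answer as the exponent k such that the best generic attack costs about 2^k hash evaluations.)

Step 1: The hash has a 604-bit output.
Step 2: Preimage resistance means: given a digest h(x), it should be infeasible to find any input that hashes to it.
With a 604-bit output there are 2^604 possible digests, so a generic brute-force preimage search costs about 2^604 evaluations.
Step 3: Security level = 604 bits.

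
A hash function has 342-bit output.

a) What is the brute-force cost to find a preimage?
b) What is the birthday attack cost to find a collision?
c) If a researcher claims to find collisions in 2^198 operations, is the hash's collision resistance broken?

Step 1: Preimage resistance requires brute-force of 2^342 operations.
Step 2: Collision resistance (birthday bound) = 2^(342/2) = 2^171.
Step 3: The claimed attack costs 2^198 operations.
Step 4: Since 2^198 >= 2^171, the claimed attack is no faster than the generic birthday attack, so this does not break collision resistance.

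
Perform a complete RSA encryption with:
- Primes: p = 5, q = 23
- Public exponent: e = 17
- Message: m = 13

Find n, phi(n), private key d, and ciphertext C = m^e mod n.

Step 1: n = 5 * 23 = 115.
Step 2: phi(n) = (5-1)(23-1) = 4 * 22 = 88.
Step 3: Find d = 17^(-1) mod 88 = 57.
  Verify: 17 * 57 = 969 = 1 (mod 88).
Step 4: C = 13^17 mod 115 = 98.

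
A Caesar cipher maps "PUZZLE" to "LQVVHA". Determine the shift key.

Step 1: Compare first letters: P (position 15) -> L (position 11).
Step 2: Shift = (11 - 15) mod 26 = 22.
The shift value is 22.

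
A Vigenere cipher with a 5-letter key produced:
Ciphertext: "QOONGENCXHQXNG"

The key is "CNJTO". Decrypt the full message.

Step 1: Key 'CNJTO' has length 5. Extended key: CNJTOCNJTOCNJT
Step 2: Decrypt each position:
  Q(16) - C(2) = 14 = O
  O(14) - N(13) = 1 = B
  O(14) - J(9) = 5 = F
  N(13) - T(19) = 20 = U
  G(6) - O(14) = 18 = S
  E(4) - C(2) = 2 = C
  N(13) - N(13) = 0 = A
  C(2) - J(9) = 19 = T
  X(23) - T(19) = 4 = E
  H(7) - O(14) = 19 = T
  Q(16) - C(2) = 14 = O
  X(23) - N(13) = 10 = K
  N(13) - J(9) = 4 = E
  G(6) - T(19) = 13 = N
Plaintext: OBFUSCATETOKEN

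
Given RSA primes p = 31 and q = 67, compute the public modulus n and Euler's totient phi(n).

Step 1: n = p * q = 31 * 67 = 2077.
Step 2: phi(n) = (p-1)(q-1) = 30 * 66 = 1980.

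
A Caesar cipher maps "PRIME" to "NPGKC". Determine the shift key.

Step 1: Compare first letters: P (position 15) -> N (position 13).
Step 2: Shift = (13 - 15) mod 26 = 24.
The shift value is 24.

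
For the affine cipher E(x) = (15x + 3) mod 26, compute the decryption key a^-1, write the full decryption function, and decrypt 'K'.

Step 1: Find a^-1, the modular inverse of 15 mod 26.
Step 2: We need 15 * a^-1 = 1 (mod 26).
Step 3: 15 * 7 = 105 = 4 * 26 + 1, so a^-1 = 7.
Step 4: D(y) = 7(y - 3) mod 26.
Step 5: Apply to 'K' (y = 10): D(10) = 7 * (10 - 3) mod 26 = 7 * 7 mod 26 = 23 -> 'X'.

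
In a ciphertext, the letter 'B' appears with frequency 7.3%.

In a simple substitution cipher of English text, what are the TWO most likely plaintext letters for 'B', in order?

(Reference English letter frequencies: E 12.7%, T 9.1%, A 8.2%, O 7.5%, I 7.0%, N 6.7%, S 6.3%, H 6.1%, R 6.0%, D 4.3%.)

Step 1: Observed frequency of 'B' is 7.3%.
Step 2: Compute distances to each reference frequency and sort:
  O (7.5%): difference = 0.2% <-- BEST
  I (7.0%): difference = 0.3% <-- RUNNER-UP
  N (6.7%): difference = 0.6%
  A (8.2%): difference = 0.9%
  S (6.3%): difference = 1.0%
Step 3: Most likely is 'O' (7.5%, diff 0.2%); second most likely is 'I' (7.0%, diff 0.3%).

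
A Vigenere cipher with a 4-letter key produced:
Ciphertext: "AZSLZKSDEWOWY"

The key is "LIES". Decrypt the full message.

Step 1: Key 'LIES' has length 4. Extended key: LIESLIESLIESL
Step 2: Decrypt each position:
  A(0) - L(11) = 15 = P
  Z(25) - I(8) = 17 = R
  S(18) - E(4) = 14 = O
  L(11) - S(18) = 19 = T
  Z(25) - L(11) = 14 = O
  K(10) - I(8) = 2 = C
  S(18) - E(4) = 14 = O
  D(3) - S(18) = 11 = L
  E(4) - L(11) = 19 = T
  W(22) - I(8) = 14 = O
  O(14) - E(4) = 10 = K
  W(22) - S(18) = 4 = E
  Y(24) - L(11) = 13 = N
Plaintext: PROTOCOLTOKEN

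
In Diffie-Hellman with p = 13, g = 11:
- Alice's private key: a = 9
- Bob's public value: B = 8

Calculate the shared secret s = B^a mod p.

Step 1: s = B^a mod p = 8^9 mod 13.
  8^1 mod 13 = 8
  8^2 mod 13 = (8 * 8) mod 13 = 12
  8^3 mod 13 = (12 * 8) mod 13 = 5
  8^4 mod 13 = (5 * 8) mod 13 = 1
  8^5 mod 13 = (1 * 8) mod 13 = 8
  8^6 mod 13 = (8 * 8) mod 13 = 12
  8^7 mod 13 = (12 * 8) mod 13 = 5
  8^8 mod 13 = (5 * 8) mod 13 = 1
  8^9 mod 13 = (1 * 8) mod 13 = 8
Result: shared secret = 8.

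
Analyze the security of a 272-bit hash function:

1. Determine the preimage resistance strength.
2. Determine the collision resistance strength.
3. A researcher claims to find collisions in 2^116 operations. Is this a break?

Step 1: Preimage resistance requires brute-force of 2^272 operations.
Step 2: Collision resistance (birthday bound) = 2^(272/2) = 2^136.
Step 3: The claimed attack costs 2^116 operations.
Step 4: Since 2^116 < 2^136, the claimed attack beats the generic birthday bound, so collision resistance is broken.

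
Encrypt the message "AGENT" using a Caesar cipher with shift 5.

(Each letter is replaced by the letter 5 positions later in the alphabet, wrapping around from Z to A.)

Step 1: For each letter, shift forward by 5 positions (mod 26).
  A (position 0) -> position (0+5) mod 26 = 5 -> F
  G (position 6) -> position (6+5) mod 26 = 11 -> L
  E (position 4) -> position (4+5) mod 26 = 9 -> J
  N (position 13) -> position (13+5) mod 26 = 18 -> S
  T (position 19) -> position (19+5) mod 26 = 24 -> Y
Result: FLJSY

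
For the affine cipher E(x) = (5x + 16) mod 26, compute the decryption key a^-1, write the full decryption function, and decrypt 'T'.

Step 1: Find a^-1, the modular inverse of 5 mod 26.
Step 2: We need 5 * a^-1 = 1 (mod 26).
Step 3: 5 * 21 = 105 = 4 * 26 + 1, so a^-1 = 21.
Step 4: D(y) = 21(y - 16) mod 26.
Step 5: Apply to 'T' (y = 19): D(19) = 21 * (19 - 16) mod 26 = 21 * 3 mod 26 = 11 -> 'L'.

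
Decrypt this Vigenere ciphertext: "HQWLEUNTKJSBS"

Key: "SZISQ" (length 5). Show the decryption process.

Step 1: Key 'SZISQ' has length 5. Extended key: SZISQSZISQSZI
Step 2: Decrypt each position:
  H(7) - S(18) = 15 = P
  Q(16) - Z(25) = 17 = R
  W(22) - I(8) = 14 = O
  L(11) - S(18) = 19 = T
  E(4) - Q(16) = 14 = O
  U(20) - S(18) = 2 = C
  N(13) - Z(25) = 14 = O
  T(19) - I(8) = 11 = L
  K(10) - S(18) = 18 = S
  J(9) - Q(16) = 19 = T
  S(18) - S(18) = 0 = A
  B(1) - Z(25) = 2 = C
  S(18) - I(8) = 10 = K
Plaintext: PROTOCOLSTACK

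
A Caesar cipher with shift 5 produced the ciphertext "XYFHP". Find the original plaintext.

Step 1: Reverse the shift by subtracting 5 from each letter position.
  X (position 23) -> position (23-5) mod 26 = 18 -> S
  Y (position 24) -> position (24-5) mod 26 = 19 -> T
  F (position 5) -> position (5-5) mod 26 = 0 -> A
  H (position 7) -> position (7-5) mod 26 = 2 -> C
  P (position 15) -> position (15-5) mod 26 = 10 -> K
Decrypted message: STACK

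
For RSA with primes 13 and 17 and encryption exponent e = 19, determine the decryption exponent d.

Step 1: n = 13 * 17 = 221.
Step 2: phi(n) = 12 * 16 = 192.
Step 3: Find d such that 19 * d = 1 (mod 192).
Step 4: d = 19^(-1) mod 192 = 91.
Verification: 19 * 91 = 1729 = 9 * 192 + 1.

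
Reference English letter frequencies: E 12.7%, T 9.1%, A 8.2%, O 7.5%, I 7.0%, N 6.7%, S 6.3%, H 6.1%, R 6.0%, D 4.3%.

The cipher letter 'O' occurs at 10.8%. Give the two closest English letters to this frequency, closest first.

Step 1: Observed frequency of 'O' is 10.8%.
Step 2: Compute distances to each reference frequency and sort:
  T (9.1%): difference = 1.7% <-- BEST
  E (12.7%): difference = 1.9% <-- RUNNER-UP
  A (8.2%): difference = 2.6%
  O (7.5%): difference = 3.3%
  I (7.0%): difference = 3.8%
Step 3: Most likely is 'T' (9.1%, diff 1.7%); second most likely is 'E' (12.7%, diff 1.9%).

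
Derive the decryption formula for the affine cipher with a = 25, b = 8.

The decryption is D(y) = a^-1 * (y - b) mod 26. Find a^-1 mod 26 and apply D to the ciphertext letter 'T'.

Step 1: Find a^-1, the modular inverse of 25 mod 26.
Step 2: We need 25 * a^-1 = 1 (mod 26).
Step 3: 25 * 25 = 625 = 24 * 26 + 1, so a^-1 = 25.
Step 4: D(y) = 25(y - 8) mod 26.
Step 5: Apply to 'T' (y = 19): D(19) = 25 * (19 - 8) mod 26 = 25 * 11 mod 26 = 15 -> 'P'.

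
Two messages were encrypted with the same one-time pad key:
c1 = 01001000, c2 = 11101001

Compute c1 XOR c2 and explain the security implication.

Step 1: c1 XOR c2 = (m1 XOR k) XOR (m2 XOR k).
Step 2: By XOR associativity/commutativity: = m1 XOR m2 XOR k XOR k = m1 XOR m2.
Step 3: 01001000 XOR 11101001 = 10100001 = 161.
Step 4: The key cancels out! An attacker learns m1 XOR m2 = 161, revealing the relationship between plaintexts.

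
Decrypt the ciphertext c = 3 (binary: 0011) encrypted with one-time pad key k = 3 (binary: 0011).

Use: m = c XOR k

Step 1: XOR ciphertext with key:
  Ciphertext: 0011
  Key:        0011
  XOR:        0000
Step 2: Plaintext = 0000 = 0 in decimal.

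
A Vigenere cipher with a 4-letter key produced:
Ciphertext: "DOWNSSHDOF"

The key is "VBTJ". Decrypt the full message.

Step 1: Key 'VBTJ' has length 4. Extended key: VBTJVBTJVB
Step 2: Decrypt each position:
  D(3) - V(21) = 8 = I
  O(14) - B(1) = 13 = N
  W(22) - T(19) = 3 = D
  N(13) - J(9) = 4 = E
  S(18) - V(21) = 23 = X
  S(18) - B(1) = 17 = R
  H(7) - T(19) = 14 = O
  D(3) - J(9) = 20 = U
  O(14) - V(21) = 19 = T
  F(5) - B(1) = 4 = E
Plaintext: INDEXROUTE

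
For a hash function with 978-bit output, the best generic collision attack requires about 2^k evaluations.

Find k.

Step 1: The hash has a 978-bit output.
Step 2: Collision resistance means it should be infeasible to find any x != y with h(x) = h(y).
By the birthday bound, a generic collision search succeeds after about sqrt(2^978) = 2^(978/2) = 2^489 evaluations.
Step 3: Security level = 489 bits.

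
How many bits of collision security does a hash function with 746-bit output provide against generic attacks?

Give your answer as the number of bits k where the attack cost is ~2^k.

Step 1: The hash has a 746-bit output.
Step 2: Collision resistance means it should be infeasible to find any x != y with h(x) = h(y).
By the birthday bound, a generic collision search succeeds after about sqrt(2^746) = 2^(746/2) = 2^373 evaluations.
Step 3: Security level = 373 bits.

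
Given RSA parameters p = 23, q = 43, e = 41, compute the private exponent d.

Step 1: n = 23 * 43 = 989.
Step 2: phi(n) = 22 * 42 = 924.
Step 3: Find d such that 41 * d = 1 (mod 924).
Step 4: d = 41^(-1) mod 924 = 293.
Verification: 41 * 293 = 12013 = 13 * 924 + 1.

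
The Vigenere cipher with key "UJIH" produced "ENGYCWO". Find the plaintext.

Step 1: Extend key: UJIHUJI
Step 2: Decrypt each letter (c - k) mod 26:
  E(4) - U(20) = (4-20) mod 26 = 10 = K
  N(13) - J(9) = (13-9) mod 26 = 4 = E
  G(6) - I(8) = (6-8) mod 26 = 24 = Y
  Y(24) - H(7) = (24-7) mod 26 = 17 = R
  C(2) - U(20) = (2-20) mod 26 = 8 = I
  W(22) - J(9) = (22-9) mod 26 = 13 = N
  O(14) - I(8) = (14-8) mod 26 = 6 = G
Plaintext: KEYRING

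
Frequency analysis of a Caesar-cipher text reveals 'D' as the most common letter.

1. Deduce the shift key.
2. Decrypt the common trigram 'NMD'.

Step 1: In English, 'E' is the most frequent letter (12.7%).
Step 2: The most frequent ciphertext letter is 'D' (position 3).
Step 3: Shift = (3 - 4) mod 26 = 25.
Step 4: Decrypt 'NMD' by shifting back 25:
  N -> O
  M -> N
  D -> E
Step 5: 'NMD' decrypts to 'ONE'.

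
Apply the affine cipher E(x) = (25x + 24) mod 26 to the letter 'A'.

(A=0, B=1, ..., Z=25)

Step 1: Convert 'A' to number: x = 0.
Step 2: E(0) = (25 * 0 + 24) mod 26 = 24 mod 26 = 24.
Step 3: Convert 24 back to letter: Y.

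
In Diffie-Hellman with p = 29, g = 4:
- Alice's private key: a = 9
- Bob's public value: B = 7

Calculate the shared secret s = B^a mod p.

Step 1: s = B^a mod p = 7^9 mod 29.
  7^1 mod 29 = 7
  7^2 mod 29 = (7 * 7) mod 29 = 20
  7^3 mod 29 = (20 * 7) mod 29 = 24
  7^4 mod 29 = (24 * 7) mod 29 = 23
  7^5 mod 29 = (23 * 7) mod 29 = 16
  7^6 mod 29 = (16 * 7) mod 29 = 25
  7^7 mod 29 = (25 * 7) mod 29 = 1
  7^8 mod 29 = (1 * 7) mod 29 = 7
  7^9 mod 29 = (7 * 7) mod 29 = 20
Result: shared secret = 20.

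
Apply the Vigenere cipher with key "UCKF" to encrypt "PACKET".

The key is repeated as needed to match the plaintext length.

Step 1: Repeat key to match plaintext length:
  Plaintext: PACKET
  Key:       UCKFUC
Step 2: Encrypt each letter:
  P(15) + U(20) = (15+20) mod 26 = 9 = J
  A(0) + C(2) = (0+2) mod 26 = 2 = C
  C(2) + K(10) = (2+10) mod 26 = 12 = M
  K(10) + F(5) = (10+5) mod 26 = 15 = P
  E(4) + U(20) = (4+20) mod 26 = 24 = Y
  T(19) + C(2) = (19+2) mod 26 = 21 = V
Ciphertext: JCMPYV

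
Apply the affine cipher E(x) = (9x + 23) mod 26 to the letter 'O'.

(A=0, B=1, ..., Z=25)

Step 1: Convert 'O' to number: x = 14.
Step 2: E(14) = (9 * 14 + 23) mod 26 = 149 mod 26 = 19.
Step 3: Convert 19 back to letter: T.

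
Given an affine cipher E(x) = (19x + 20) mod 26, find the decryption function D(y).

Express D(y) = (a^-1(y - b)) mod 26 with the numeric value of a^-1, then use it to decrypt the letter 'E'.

Step 1: Find a^-1, the modular inverse of 19 mod 26.
Step 2: We need 19 * a^-1 = 1 (mod 26).
Step 3: 19 * 11 = 209 = 8 * 26 + 1, so a^-1 = 11.
Step 4: D(y) = 11(y - 20) mod 26.
Step 5: Apply to 'E' (y = 4): D(4) = 11 * (4 - 20) mod 26 = 11 * -16 mod 26 = 6 -> 'G'.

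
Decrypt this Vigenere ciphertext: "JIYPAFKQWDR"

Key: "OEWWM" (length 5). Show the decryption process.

Step 1: Key 'OEWWM' has length 5. Extended key: OEWWMOEWWMO
Step 2: Decrypt each position:
  J(9) - O(14) = 21 = V
  I(8) - E(4) = 4 = E
  Y(24) - W(22) = 2 = C
  P(15) - W(22) = 19 = T
  A(0) - M(12) = 14 = O
  F(5) - O(14) = 17 = R
  K(10) - E(4) = 6 = G
  Q(16) - W(22) = 20 = U
  W(22) - W(22) = 0 = A
  D(3) - M(12) = 17 = R
  R(17) - O(14) = 3 = D
Plaintext: VECTORGUARD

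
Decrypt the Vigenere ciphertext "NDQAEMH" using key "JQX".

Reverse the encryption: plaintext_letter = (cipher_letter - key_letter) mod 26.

Step 1: Extend key: JQXJQXJ
Step 2: Decrypt each letter (c - k) mod 26:
  N(13) - J(9) = (13-9) mod 26 = 4 = E
  D(3) - Q(16) = (3-16) mod 26 = 13 = N
  Q(16) - X(23) = (16-23) mod 26 = 19 = T
  A(0) - J(9) = (0-9) mod 26 = 17 = R
  E(4) - Q(16) = (4-16) mod 26 = 14 = O
  M(12) - X(23) = (12-23) mod 26 = 15 = P
  H(7) - J(9) = (7-9) mod 26 = 24 = Y
Plaintext: ENTROPY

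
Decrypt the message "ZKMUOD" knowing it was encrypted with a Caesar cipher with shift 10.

Step 1: Reverse the shift by subtracting 10 from each letter position.
  Z (position 25) -> position (25-10) mod 26 = 15 -> P
  K (position 10) -> position (10-10) mod 26 = 0 -> A
  M (position 12) -> position (12-10) mod 26 = 2 -> C
  U (position 20) -> position (20-10) mod 26 = 10 -> K
  O (position 14) -> position (14-10) mod 26 = 4 -> E
  D (position 3) -> position (3-10) mod 26 = 19 -> T
Decrypted message: PACKET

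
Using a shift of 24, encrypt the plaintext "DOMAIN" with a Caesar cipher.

Step 1: For each letter, shift forward by 24 positions (mod 26).
  D (position 3) -> position (3+24) mod 26 = 1 -> B
  O (position 14) -> position (14+24) mod 26 = 12 -> M
  M (position 12) -> position (12+24) mod 26 = 10 -> K
  A (position 0) -> position (0+24) mod 26 = 24 -> Y
  I (position 8) -> position (8+24) mod 26 = 6 -> G
  N (position 13) -> position (13+24) mod 26 = 11 -> L
Result: BMKYGL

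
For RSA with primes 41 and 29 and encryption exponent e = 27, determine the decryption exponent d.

Step 1: n = 41 * 29 = 1189.
Step 2: phi(n) = 40 * 28 = 1120.
Step 3: Find d such that 27 * d = 1 (mod 1120).
Step 4: d = 27^(-1) mod 1120 = 83.
Verification: 27 * 83 = 2241 = 2 * 1120 + 1.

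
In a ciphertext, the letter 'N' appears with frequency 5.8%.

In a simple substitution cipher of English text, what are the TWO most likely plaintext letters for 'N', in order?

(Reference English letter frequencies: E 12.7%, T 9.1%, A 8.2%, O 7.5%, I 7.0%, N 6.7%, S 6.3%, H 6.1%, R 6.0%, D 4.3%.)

Step 1: Observed frequency of 'N' is 5.8%.
Step 2: Compute distances to each reference frequency and sort:
  R (6.0%): difference = 0.2% <-- BEST
  H (6.1%): difference = 0.3% <-- RUNNER-UP
  S (6.3%): difference = 0.5%
  N (6.7%): difference = 0.9%
  I (7.0%): difference = 1.2%
Step 3: Most likely is 'R' (6.0%, diff 0.2%); second most likely is 'H' (6.1%, diff 0.3%).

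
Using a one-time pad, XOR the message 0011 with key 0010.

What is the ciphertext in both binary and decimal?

Step 1: Write out the XOR operation bit by bit:
  Message: 0011
  Key:     0010
  XOR:     0001
Step 2: Convert to decimal: 0001 = 1.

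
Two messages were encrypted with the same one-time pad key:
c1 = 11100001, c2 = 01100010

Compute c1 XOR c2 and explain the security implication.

Step 1: c1 XOR c2 = (m1 XOR k) XOR (m2 XOR k).
Step 2: By XOR associativity/commutativity: = m1 XOR m2 XOR k XOR k = m1 XOR m2.
Step 3: 11100001 XOR 01100010 = 10000011 = 131.
Step 4: The key cancels out! An attacker learns m1 XOR m2 = 131, revealing the relationship between plaintexts.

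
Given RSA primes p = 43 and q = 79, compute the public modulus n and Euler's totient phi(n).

Step 1: n = p * q = 43 * 79 = 3397.
Step 2: phi(n) = (p-1)(q-1) = 42 * 78 = 3276.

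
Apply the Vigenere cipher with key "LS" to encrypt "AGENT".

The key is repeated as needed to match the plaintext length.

Step 1: Repeat key to match plaintext length:
  Plaintext: AGENT
  Key:       LSLSL
Step 2: Encrypt each letter:
  A(0) + L(11) = (0+11) mod 26 = 11 = L
  G(6) + S(18) = (6+18) mod 26 = 24 = Y
  E(4) + L(11) = (4+11) mod 26 = 15 = P
  N(13) + S(18) = (13+18) mod 26 = 5 = F
  T(19) + L(11) = (19+11) mod 26 = 4 = E
Ciphertext: LYPFE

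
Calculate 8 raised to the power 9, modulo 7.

Step 1: Compute 8^9 mod 7 step by step, reducing modulo 7 at each step.
  8^1 mod 7 = 1
  8^2 mod 7 = (1 * 8) mod 7 = 1
  8^3 mod 7 = (1 * 8) mod 7 = 1
  8^4 mod 7 = (1 * 8) mod 7 = 1
  8^5 mod 7 = (1 * 8) mod 7 = 1
  8^6 mod 7 = (1 * 8) mod 7 = 1
  8^7 mod 7 = (1 * 8) mod 7 = 1
  8^8 mod 7 = (1 * 8) mod 7 = 1
  8^9 mod 7 = (1 * 8) mod 7 = 1
Step 2: Result = 1.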